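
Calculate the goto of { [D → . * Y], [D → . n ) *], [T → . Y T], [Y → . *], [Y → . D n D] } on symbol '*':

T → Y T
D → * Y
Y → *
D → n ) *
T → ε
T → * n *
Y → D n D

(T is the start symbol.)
GOTO(I, '*') = CLOSURE({ [A → αX.β] : [A → α.Xβ] ∈ I, X = '*' })

Items with dot before '*', with the dot advanced:
  [D → . * Y] → [D → * . Y]
  [Y → . *] → [Y → * .]
Closure of the advanced items:
  [D → * . Y] has the dot before Y: add [Y → . *], [Y → . D n D]
  [Y → . D n D] has the dot before D: add [D → . * Y], [D → . n ) *]

GOTO = { [D → * . Y], [D → . * Y], [D → . n ) *], [Y → * .], [Y → . *], [Y → . D n D] }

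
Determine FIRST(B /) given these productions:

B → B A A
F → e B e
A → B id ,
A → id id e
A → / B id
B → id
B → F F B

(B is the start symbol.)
{ 'e', 'id' }

FIRST sets of the non-terminals involved (from the grammar, by fixed-point iteration):
  FIRST(B) = { 'e', 'id' }

To compute FIRST(B /), process the symbols left to right:
Symbol B is a non-terminal. Add FIRST(B) \ {ε} = { 'e', 'id' }
B is not nullable (ε ∉ FIRST(B)), so stop here.
FIRST(B /) = { 'e', 'id' }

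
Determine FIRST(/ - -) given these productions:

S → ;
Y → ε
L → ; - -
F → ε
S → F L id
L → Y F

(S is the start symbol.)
{ '/' }

To compute FIRST(/ - -), process the symbols left to right:
Symbol / is a terminal. Add '/' and stop.
FIRST(/ - -) = { '/' }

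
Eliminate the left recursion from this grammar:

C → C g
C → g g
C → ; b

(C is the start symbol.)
C → g g C'
C → ; b C'
C' → g C'
C' → ε

C is directly left-recursive. The standard transformation for
  A → A α₁ | ... | A α_m | β₁ | ... | β_n
is
  A  → β₁ A' | ... | β_n A'
  A' → α₁ A' | ... | α_m A' | ε

C → g g becomes C → g g C'
C → ; b becomes C → ; b C'
C → C g becomes C' → g C'
Add C' → ε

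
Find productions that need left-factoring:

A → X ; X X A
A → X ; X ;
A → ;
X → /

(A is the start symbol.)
Yes, A has productions with common prefix 'X ; X'

Left-factoring is needed when two productions for the same non-terminal
share a common prefix on the right-hand side.

Productions for A:
  A → X ; X X A
  A → X ; X ;
  A → ;

Found common prefix 'X ; X' in productions for A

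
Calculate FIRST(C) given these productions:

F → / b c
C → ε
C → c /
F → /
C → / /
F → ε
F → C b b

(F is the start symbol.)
To compute FIRST(C), examine every production with C on the left-hand side, reading each right-hand side left to right until a non-nullable symbol is reached.

From C → ε:
  - ε-production, so ε ∈ FIRST(C)
From C → c /:
  - c is a terminal: add 'c' and stop
From C → / /:
  - '/' is a terminal: add '/' and stop

Collecting: FIRST(C) = { '/', 'c', ε }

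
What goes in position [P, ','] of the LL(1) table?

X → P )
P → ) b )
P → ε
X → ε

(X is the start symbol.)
To find M[P, ','], we find productions for P where ',' is in the predict set (PREDICT(N → α) = (FIRST(α) \ {ε}) ∪ (FOLLOW(N) if α ⇒* ε)).

Relevant sets:
  FOLLOW(P) = { ')' }

P → ) b ): PREDICT = { ')' }
P → ε: PREDICT = { ')' }

M[P, ','] is empty (no production applies)

Answer: Empty (error entry)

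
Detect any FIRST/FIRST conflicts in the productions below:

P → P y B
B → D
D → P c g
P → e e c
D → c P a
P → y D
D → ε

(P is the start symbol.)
Yes. P → P y B / P → e e c on { 'e' }; P → P y B / P → y D on { 'y' }

FIRST sets of the non-terminals at (or reachable through a nullable prefix from) the front of some alternative:
  FIRST(P) = { 'e', 'y' }

Productions for P:
  P → P y B: FIRST = { 'e', 'y' }
  P → e e c: FIRST = { 'e' }
  P → y D: FIRST = { 'y' }
Productions for D:
  D → P c g: FIRST = { 'e', 'y' }
  D → c P a: FIRST = { 'c' }
  D → ε: FIRST = { ε }
B has only one production, so no FIRST/FIRST conflict is possible there.

Conflict for P: P → P y B and P → e e c
  Overlap: { 'e' }
Conflict for P: P → P y B and P → y D
  Overlap: { 'y' }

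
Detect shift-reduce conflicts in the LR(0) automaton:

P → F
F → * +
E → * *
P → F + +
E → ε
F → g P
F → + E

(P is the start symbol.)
Yes — I2: [E → .] vs [E → . * *]; I3: [P → F .] vs [P → F . + +]

Augment with P' → P and build the canonical LR(0) collection (I0 = CLOSURE({[P' → . P]}), then GOTO on every symbol after a dot until no new states appear). It has 13 states:
  I0: { [F → . * +], [F → . + E], [F → . g P], [P → . F + +], [P → . F], [P' → . P] }  — shift
  I1: { [F → * . +] }  — shift
  I2: { [E → . * *], [E → .], [F → + . E] }  — shift, reduce
  I3: { [P → F . + +], [P → F .] }  — shift, reduce
  I4: { [P' → P .] }  — accept
  I5: { [F → . * +], [F → . + E], [F → . g P], [F → g . P], [P → . F + +], [P → . F] }  — shift
  I6: { [F → g P .] }  — reduce
  I7: { [P → F + . +] }  — shift
  I8: { [P → F + + .] }  — reduce
  I9: { [E → * . *] }  — shift
  I10: { [F → + E .] }  — reduce
  I11: { [E → * * .] }  — reduce
  I12: { [F → * + .] }  — reduce

I2 contains reduce item [E → .] and shift item [E → . * *] — shift-reduce conflict.
I3 contains reduce item [P → F .] and shift item [P → F . + +] — shift-reduce conflict.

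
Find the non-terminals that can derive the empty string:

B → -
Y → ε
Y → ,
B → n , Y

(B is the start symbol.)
A non-terminal is nullable if it can derive ε (the empty string): either it has an ε-production, or it has a production whose right-hand side consists entirely of nullable non-terminals.

ε-productions: Y → ε
So Y is immediately nullable.
No further non-terminal can be added: every production for the remaining non-terminals contains a terminal or a non-nullable non-terminal.
Nullable = { 'Y' }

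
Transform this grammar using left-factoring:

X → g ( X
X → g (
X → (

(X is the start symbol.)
X → g ( X'
X' → X
X' → ε
X → (

Left-factoring transforms A → αβ₁ | αβ₂ into A → αA' and A' → β₁ | β₂
(α is the longest common prefix among the alternatives). Repeat until
no nonterminal has two alternatives with a common prefix.

Round 1: X has alternatives sharing prefix 'g ('. Introduce X': X → g ( X'
  Add: X' → X
  Add: X' → ε

No remaining common prefixes — done.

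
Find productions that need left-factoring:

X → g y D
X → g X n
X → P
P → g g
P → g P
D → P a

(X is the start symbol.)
Left-factoring is needed when two productions for the same non-terminal
share a common prefix on the right-hand side.

Productions for X:
  X → g y D
  X → g X n
  X → P
Productions for P:
  P → g g
  P → g P

Found common prefix 'g' in productions for X
Found common prefix 'g' in productions for P

Answer: Yes, X has productions with common prefix 'g'; P has productions with common prefix 'g'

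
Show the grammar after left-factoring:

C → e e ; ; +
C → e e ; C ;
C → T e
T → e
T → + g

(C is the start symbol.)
Left-factoring transforms A → αβ₁ | αβ₂ into A → αA' and A' → β₁ | β₂
(α is the longest common prefix among the alternatives). Repeat until
no nonterminal has two alternatives with a common prefix.

Round 1: C has alternatives sharing prefix 'e e ;'. Introduce C': C → e e ; C'
  Add: C' → ; +
  Add: C' → C ;

No remaining common prefixes — done.

Resulting grammar:
C → e e ; C'
C' → ; +
C' → C ;
C → T e
T → e
T → + g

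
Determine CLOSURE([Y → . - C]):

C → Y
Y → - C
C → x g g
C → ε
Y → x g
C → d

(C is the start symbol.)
{ [Y → . - C] }

Start with: [Y → . - C]
The dot precedes the terminal '-', so nothing is added.

CLOSURE = { [Y → . - C] }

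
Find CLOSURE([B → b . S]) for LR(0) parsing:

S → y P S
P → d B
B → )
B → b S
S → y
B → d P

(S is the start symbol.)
To compute CLOSURE, for each item [A → α.Bβ] where B is a non-terminal, add [B → .γ] for all productions B → γ; repeat for the newly added items until nothing changes.

Start with: [B → b . S]
  [B → b . S] has the dot before S: add [S → . y P S], [S → . y]
No further items can be added.

CLOSURE = { [B → b . S], [S → . y P S], [S → . y] }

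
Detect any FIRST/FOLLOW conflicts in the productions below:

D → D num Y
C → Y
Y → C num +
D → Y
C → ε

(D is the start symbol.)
Yes. C → Y with FOLLOW(C) on { 'num' }

A FIRST/FOLLOW conflict occurs when a non-terminal N has a nullable alternative N → β (β ⇒* ε) and another alternative N → α with FIRST(α) ∩ FOLLOW(N) ≠ ∅: on such a lookahead the parser cannot decide between expanding α and letting N vanish via β.

Nullable non-terminals: C.
FIRST sets used below: FIRST(Y) = { 'num' }

C: nullable alternative(s) C → ε; FOLLOW(C) = { 'num' }
  C → Y: FIRST \ {ε} = { 'num' } — overlaps FOLLOW(C) on { 'num' }: CONFLICT
  C → ε: FIRST \ {ε} = { } — this is the only nullable alternative, skip

D, Y have no nullable alternative, so no FIRST/FOLLOW check is needed there.

So the grammar has 1 FIRST/FOLLOW conflict (marked CONFLICT above).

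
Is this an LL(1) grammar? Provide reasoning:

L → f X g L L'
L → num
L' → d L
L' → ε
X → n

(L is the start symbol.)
No. Predict set conflict for L': { 'd' }

A grammar is LL(1) if for each non-terminal N with multiple productions, the predict sets of those productions are pairwise disjoint, where PREDICT(N → α) = (FIRST(α) \ {ε}) ∪ (FOLLOW(N) if α ⇒* ε).

Relevant sets:
  FOLLOW(L') = { $, 'd' }

For L:
  PREDICT(L → f X g L L') = { 'f' }
  PREDICT(L → num) = { 'num' }
For L':
  PREDICT(L' → d L) = { 'd' }
  PREDICT(L' → ε) = { $, 'd' }
X has a single production, so nothing to check there.

Conflict found: Predict set conflict for L': { 'd' }
The grammar is NOT LL(1).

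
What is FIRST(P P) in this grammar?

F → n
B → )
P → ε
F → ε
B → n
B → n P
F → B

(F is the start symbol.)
{ ε }

FIRST sets of the non-terminals involved (from the grammar, by fixed-point iteration):
  FIRST(P) = { ε }

To compute FIRST(P P), process the symbols left to right:
Symbol P is a non-terminal. Add FIRST(P) \ {ε} = { }
P is nullable (ε ∈ FIRST(P)), continue to the next symbol.
Symbol P is a non-terminal. Add FIRST(P) \ {ε} = { }
P is nullable (ε ∈ FIRST(P)), continue to the next symbol.
All symbols are nullable, so ε is in the result.
FIRST(P P) = { ε }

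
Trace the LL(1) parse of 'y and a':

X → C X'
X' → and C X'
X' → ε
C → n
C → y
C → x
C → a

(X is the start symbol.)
LL(1) parsing maintains a stack (initially the start symbol over $) and the input. At each step: if the stack top is a terminal, match it against the current input token; if it is a non-terminal N, replace it with the RHS of M[N, lookahead] (the unique production whose predict set contains the lookahead).

Stack is shown with the top on the left.

Stack       Input      Action
-----------------------------
X $         y and a $  output X → C X'
C X' $      y and a $  output C → y
y X' $      y and a $  match 'y'
X' $        and a $    output X' → and C X'
and C X' $  and a $    match 'and'
C X' $      a $        output C → a
a X' $      a $        match 'a'
X' $        $          output X' → ε
$           $          accept

The string is accepted.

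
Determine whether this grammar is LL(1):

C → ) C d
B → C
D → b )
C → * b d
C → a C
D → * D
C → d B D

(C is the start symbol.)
Yes, the grammar is LL(1).

A grammar is LL(1) if for each non-terminal N with multiple productions, the predict sets of those productions are pairwise disjoint, where PREDICT(N → α) = (FIRST(α) \ {ε}) ∪ (FOLLOW(N) if α ⇒* ε).

For C:
  PREDICT(C → ')' C d) = { ')' }
  PREDICT(C → '*' b d) = { '*' }
  PREDICT(C → a C) = { 'a' }
  PREDICT(C → d B D) = { 'd' }
For D:
  PREDICT(D → b ')') = { 'b' }
  PREDICT(D → '*' D) = { '*' }
B has a single production, so nothing to check there.

All predict sets are disjoint. The grammar IS LL(1).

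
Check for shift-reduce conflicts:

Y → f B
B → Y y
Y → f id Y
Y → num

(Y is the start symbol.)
Augment with Y' → Y and build the canonical LR(0) collection (I0 = CLOSURE({[Y' → . Y]}), then GOTO on every symbol after a dot until no new states appear). It has 9 states:
  I0: { [Y → . f B], [Y → . f id Y], [Y → . num], [Y' → . Y] }  — shift
  I1: { [Y' → Y .] }  — accept
  I2: { [B → . Y y], [Y → . f B], [Y → . f id Y], [Y → . num], [Y → f . B], [Y → f . id Y] }  — shift
  I3: { [Y → num .] }  — reduce
  I4: { [Y → f B .] }  — reduce
  I5: { [B → Y . y] }  — shift
  I6: { [Y → . f B], [Y → . f id Y], [Y → . num], [Y → f id . Y] }  — shift
  I7: { [Y → f id Y .] }  — reduce
  I8: { [B → Y y .] }  — reduce

No state contains both a complete item and a shift item.

Answer: No shift-reduce conflicts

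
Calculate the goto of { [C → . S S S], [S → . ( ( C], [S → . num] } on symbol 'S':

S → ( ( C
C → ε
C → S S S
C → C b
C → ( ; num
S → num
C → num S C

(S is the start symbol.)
{ [C → S . S S], [S → . ( ( C], [S → . num] }

GOTO(I, 'S') = CLOSURE({ [A → αX.β] : [A → α.Xβ] ∈ I, X = 'S' })

Items with dot before 'S', with the dot advanced:
  [C → . S S S] → [C → S . S S]
Closure of the advanced items:
  [C → S . S S] has the dot before S: add [S → . ( ( C], [S → . num]

GOTO = { [C → S . S S], [S → . ( ( C], [S → . num] }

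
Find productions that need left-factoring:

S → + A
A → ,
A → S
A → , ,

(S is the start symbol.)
Left-factoring is needed when two productions for the same non-terminal
share a common prefix on the right-hand side.

Productions for A:
  A → ,
  A → S
  A → , ,

Found common prefix ',' in productions for A

Answer: Yes, A has productions with common prefix ','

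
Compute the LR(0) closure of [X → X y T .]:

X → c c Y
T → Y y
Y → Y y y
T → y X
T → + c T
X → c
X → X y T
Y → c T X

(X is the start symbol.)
Start with: [X → X y T .]
The dot is at the end, so nothing is added.

CLOSURE = { [X → X y T .] }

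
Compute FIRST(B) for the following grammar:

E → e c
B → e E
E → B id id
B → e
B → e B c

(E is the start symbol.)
{ 'e' }

To compute FIRST(B), examine every production with B on the left-hand side, reading each right-hand side left to right until a non-nullable symbol is reached.

From B → e E:
  - e is a terminal: add 'e' and stop
From B → e:
  - e is a terminal: add 'e' and stop
From B → e B c:
  - e is a terminal: add 'e' and stop

Collecting: FIRST(B) = { 'e' }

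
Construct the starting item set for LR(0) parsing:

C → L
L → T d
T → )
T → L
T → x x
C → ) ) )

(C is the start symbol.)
First, augment the grammar with C' → C
I₀ = CLOSURE({ [C' → . C] }):
  [C' → . C] has the dot before C: add [C → . L], [C → . ) ) )]
  [C → . L] has the dot before L: add [L → . T d]
  [L → . T d] has the dot before T: add [T → . )], [T → . L], [T → . x x]
No further items can be added.

I₀ = { [C → . ) ) )], [C → . L], [C' → . C], [L → . T d], [T → . )], [T → . L], [T → . x x] }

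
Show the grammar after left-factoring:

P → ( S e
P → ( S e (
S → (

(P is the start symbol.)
P → ( S e P'
P' → ε
P' → (
S → (

Left-factoring transforms A → αβ₁ | αβ₂ into A → αA' and A' → β₁ | β₂
(α is the longest common prefix among the alternatives). Repeat until
no nonterminal has two alternatives with a common prefix.

Round 1: P has alternatives sharing prefix '( S e'. Introduce P': P → ( S e P'
  Add: P' → ε
  Add: P' → (

No remaining common prefixes — done.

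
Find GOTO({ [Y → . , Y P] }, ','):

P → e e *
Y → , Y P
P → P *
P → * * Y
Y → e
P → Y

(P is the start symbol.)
GOTO(I, ',') = CLOSURE({ [A → αX.β] : [A → α.Xβ] ∈ I, X = ',' })

Items with dot before ',', with the dot advanced:
  [Y → . , Y P] → [Y → , . Y P]
Closure of the advanced items:
  [Y → , . Y P] has the dot before Y: add [Y → . , Y P], [Y → . e]

GOTO = { [Y → , . Y P], [Y → . , Y P], [Y → . e] }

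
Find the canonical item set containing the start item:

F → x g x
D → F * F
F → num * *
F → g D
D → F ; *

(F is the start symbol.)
First, augment the grammar with F' → F
I₀ = CLOSURE({ [F' → . F] }):
  [F' → . F] has the dot before F: add [F → . x g x], [F → . num * *], [F → . g D]
No further items can be added.

I₀ = { [F → . g D], [F → . num * *], [F → . x g x], [F' → . F] }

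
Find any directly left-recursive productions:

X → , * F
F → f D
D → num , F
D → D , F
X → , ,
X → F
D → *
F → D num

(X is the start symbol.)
Yes, D is left-recursive

Direct left recursion occurs when N → N α for some non-terminal N (the right-hand side begins with the left-hand side itself).

X → , * F: starts with ','
F → f D: starts with f
D → num , F: starts with num
D → D , F: LEFT RECURSIVE (starts with D)
X → , ,: starts with ','
X → F: starts with F
D → *: starts with '*'
F → D num: starts with D

The grammar has direct left recursion on: D.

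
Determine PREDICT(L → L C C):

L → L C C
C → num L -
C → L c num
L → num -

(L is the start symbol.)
PREDICT(L → L C C) = (FIRST(RHS) \ {ε}) ∪ (FOLLOW(L) if ε ∈ FIRST(RHS), i.e. RHS ⇒* ε)
FIRST(L) = { 'num' }
FIRST(L C C) = { 'num' }
ε ∉ FIRST(L C C), so FOLLOW(L) is not added.
PREDICT(L → L C C) = { 'num' }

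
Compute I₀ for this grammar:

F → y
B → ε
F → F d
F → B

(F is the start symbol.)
{ [B → .], [F → . B], [F → . F d], [F → . y], [F' → . F] }

First, augment the grammar with F' → F
I₀ = CLOSURE({ [F' → . F] }):
  [F' → . F] has the dot before F: add [F → . y], [F → . F d], [F → . B]
  [F → . B] has the dot before B: add [B → .]
No further items can be added.

I₀ = { [B → .], [F → . B], [F → . F d], [F → . y], [F' → . F] }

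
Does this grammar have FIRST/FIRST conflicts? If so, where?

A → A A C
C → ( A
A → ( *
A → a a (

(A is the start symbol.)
A FIRST/FIRST conflict occurs when two productions N → α and N → β for the same non-terminal have FIRST(α) ∩ FIRST(β) ≠ ∅ (with ε ∈ FIRST of a nullable right-hand side, so two nullable alternatives also conflict).

FIRST sets of the non-terminals at (or reachable through a nullable prefix from) the front of some alternative:
  FIRST(A) = { '(', 'a' }

Productions for A:
  A → A A C: FIRST = { '(', 'a' }
  A → ( *: FIRST = { '(' }
  A → a a (: FIRST = { 'a' }
C has only one production, so no FIRST/FIRST conflict is possible there.

Conflict for A: A → A A C and A → ( *
  Overlap: { '(' }
Conflict for A: A → A A C and A → a a (
  Overlap: { 'a' }

Answer: Yes. A → A A C / A → '(' '*' on { '(' }; A → A A C / A → a a '(' on { 'a' }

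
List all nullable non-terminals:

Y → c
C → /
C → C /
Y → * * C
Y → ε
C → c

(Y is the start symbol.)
{ 'Y' }

ε-productions: Y → ε
So Y is immediately nullable.
No further non-terminal can be added: every production for the remaining non-terminals contains a terminal or a non-nullable non-terminal.
Nullable = { 'Y' }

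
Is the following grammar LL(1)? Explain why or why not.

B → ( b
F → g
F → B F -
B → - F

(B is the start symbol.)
A grammar is LL(1) if for each non-terminal N with multiple productions, the predict sets of those productions are pairwise disjoint, where PREDICT(N → α) = (FIRST(α) \ {ε}) ∪ (FOLLOW(N) if α ⇒* ε).

Relevant sets:
  FIRST(B) = { '(', '-' }

For B:
  PREDICT(B → '(' b) = { '(' }
  PREDICT(B → '-' F) = { '-' }
For F:
  PREDICT(F → g) = { 'g' }
  PREDICT(F → B F '-') = { '(', '-' }

All predict sets are disjoint. The grammar IS LL(1).

Answer: Yes, the grammar is LL(1).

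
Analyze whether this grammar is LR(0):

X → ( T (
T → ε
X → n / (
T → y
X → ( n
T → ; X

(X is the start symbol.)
A grammar is LR(0) if no state in the canonical LR(0) collection has:
  - both a shift item (dot before a terminal) and a complete item (shift-reduce conflict), or
  - two or more complete items (reduce-reduce conflict; the accept item [X' → X .] counts as a complete item here).

Augment with X' → X and build the canonical LR(0) collection (I0 = CLOSURE({[X' → . X]}), then GOTO on every symbol after a dot until no new states appear). It has 12 states:
  I0: { [X → . ( T (], [X → . ( n], [X → . n / (], [X' → . X] }  — shift
  I1: { [T → . ; X], [T → . y], [T → .], [X → ( . T (], [X → ( . n] }  — shift, reduce
  I2: { [X' → X .] }  — accept
  I3: { [X → n . / (] }  — shift
  I4: { [X → n / . (] }  — shift
  I5: { [X → n / ( .] }  — reduce
  I6: { [T → ; . X], [X → . ( T (], [X → . ( n], [X → . n / (] }  — shift
  I7: { [X → ( T . (] }  — shift
  I8: { [X → ( n .] }  — reduce
  I9: { [T → y .] }  — reduce
  I10: { [X → ( T ( .] }  — reduce
  I11: { [T → ; X .] }  — reduce

Conflict in state I1:
  Shift-reduce conflict between [T → .] and [T → . ; X]
So the grammar is NOT LR(0).

Answer: No. Shift-reduce conflict between [T → .] and [T → . ; X]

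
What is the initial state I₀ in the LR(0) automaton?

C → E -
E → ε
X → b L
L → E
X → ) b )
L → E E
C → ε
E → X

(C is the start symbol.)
{ [C → . E -], [C → .], [C' → . C], [E → . X], [E → .], [X → . ) b )], [X → . b L] }

First, augment the grammar with C' → C
I₀ = CLOSURE({ [C' → . C] }):
  [C' → . C] has the dot before C: add [C → . E -], [C → .]
  [C → . E -] has the dot before E: add [E → .], [E → . X]
  [E → . X] has the dot before X: add [X → . b L], [X → . ) b )]
No further items can be added.

I₀ = { [C → . E -], [C → .], [C' → . C], [E → . X], [E → .], [X → . ) b )], [X → . b L] }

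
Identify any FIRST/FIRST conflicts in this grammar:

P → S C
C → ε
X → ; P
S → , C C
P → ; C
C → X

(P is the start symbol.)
No FIRST/FIRST conflicts.

FIRST sets of the non-terminals at (or reachable through a nullable prefix from) the front of some alternative:
  FIRST(S) = { ',' }
  FIRST(X) = { ';' }

Productions for P:
  P → S C: FIRST = { ',' }
  P → ; C: FIRST = { ';' }
Productions for C:
  C → ε: FIRST = { ε }
  C → X: FIRST = { ';' }
X, S have only one production, so no FIRST/FIRST conflict is possible there.

All alternatives of each non-terminal have pairwise disjoint FIRST sets.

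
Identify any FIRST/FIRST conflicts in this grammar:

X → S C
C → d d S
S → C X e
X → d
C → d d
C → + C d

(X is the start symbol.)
A FIRST/FIRST conflict occurs when two productions N → α and N → β for the same non-terminal have FIRST(α) ∩ FIRST(β) ≠ ∅ (with ε ∈ FIRST of a nullable right-hand side, so two nullable alternatives also conflict).

FIRST sets of the non-terminals at (or reachable through a nullable prefix from) the front of some alternative:
  FIRST(S) = { '+', 'd' }

Productions for X:
  X → S C: FIRST = { '+', 'd' }
  X → d: FIRST = { 'd' }
Productions for C:
  C → d d S: FIRST = { 'd' }
  C → d d: FIRST = { 'd' }
  C → + C d: FIRST = { '+' }
S has only one production, so no FIRST/FIRST conflict is possible there.

Conflict for X: X → S C and X → d
  Overlap: { 'd' }
Conflict for C: C → d d S and C → d d
  Overlap: { 'd' }

Answer: Yes. X → S C / X → d on { 'd' }; C → d d S / C → d d on { 'd' }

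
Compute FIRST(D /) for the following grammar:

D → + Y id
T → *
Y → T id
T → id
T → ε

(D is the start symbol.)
{ '+' }

FIRST sets of the non-terminals involved (from the grammar, by fixed-point iteration):
  FIRST(D) = { '+' }

To compute FIRST(D /), process the symbols left to right:
Symbol D is a non-terminal. Add FIRST(D) \ {ε} = { '+' }
D is not nullable (ε ∉ FIRST(D)), so stop here.
FIRST(D /) = { '+' }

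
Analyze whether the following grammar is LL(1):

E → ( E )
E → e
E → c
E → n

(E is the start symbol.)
Yes, the grammar is LL(1).

A grammar is LL(1) if for each non-terminal N with multiple productions, the predict sets of those productions are pairwise disjoint, where PREDICT(N → α) = (FIRST(α) \ {ε}) ∪ (FOLLOW(N) if α ⇒* ε).

For E:
  PREDICT(E → '(' E ')') = { '(' }
  PREDICT(E → e) = { 'e' }
  PREDICT(E → c) = { 'c' }
  PREDICT(E → n) = { 'n' }

All predict sets are disjoint. The grammar IS LL(1).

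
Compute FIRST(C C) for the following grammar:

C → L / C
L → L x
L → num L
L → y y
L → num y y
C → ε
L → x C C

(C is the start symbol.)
{ 'num', 'x', 'y', ε }

FIRST sets of the non-terminals involved (from the grammar, by fixed-point iteration):
  FIRST(C) = { 'num', 'x', 'y', ε }

To compute FIRST(C C), process the symbols left to right:
Symbol C is a non-terminal. Add FIRST(C) \ {ε} = { 'num', 'x', 'y' }
C is nullable (ε ∈ FIRST(C)), continue to the next symbol.
Symbol C is a non-terminal. Add FIRST(C) \ {ε} = { 'num', 'x', 'y' }
C is nullable (ε ∈ FIRST(C)), continue to the next symbol.
All symbols are nullable, so ε is in the result.
FIRST(C C) = { 'num', 'x', 'y', ε }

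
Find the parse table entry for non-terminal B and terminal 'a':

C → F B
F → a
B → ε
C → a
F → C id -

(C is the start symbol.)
Empty (error entry)

To find M[B, 'a'], we find productions for B where 'a' is in the predict set (PREDICT(N → α) = (FIRST(α) \ {ε}) ∪ (FOLLOW(N) if α ⇒* ε)).

Relevant sets:
  FOLLOW(B) = { $, 'id' }

B → ε: PREDICT = { $, 'id' }

M[B, 'a'] is empty (no production applies)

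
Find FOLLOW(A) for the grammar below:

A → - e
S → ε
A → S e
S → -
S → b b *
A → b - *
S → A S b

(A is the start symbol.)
{ $, '-', 'b', 'e' }

To compute FOLLOW(A), find every occurrence of A on a right-hand side N → α A β: add FIRST(β) \ {ε}, and if β is empty or nullable also add FOLLOW(N). Iterate to a fixed point.

A is the start symbol, so $ ∈ FOLLOW(A).
In S → A S b: A is followed by S b, add FIRST(S b) \ {ε} = { '-', 'b', 'e' }

Taking the union: FOLLOW(A) = { $, '-', 'b', 'e' }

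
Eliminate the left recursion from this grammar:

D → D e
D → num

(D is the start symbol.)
D is directly left-recursive. The standard transformation for
  A → A α₁ | ... | A α_m | β₁ | ... | β_n
is
  A  → β₁ A' | ... | β_n A'
  A' → α₁ A' | ... | α_m A' | ε

D → num becomes D → num D'
D → D e becomes D' → e D'
Add D' → ε

Resulting grammar:
D → num D'
D' → e D'
D' → ε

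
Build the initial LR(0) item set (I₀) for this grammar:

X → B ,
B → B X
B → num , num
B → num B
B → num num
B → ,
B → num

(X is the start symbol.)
{ [B → . ,], [B → . B X], [B → . num , num], [B → . num B], [B → . num num], [B → . num], [X → . B ,], [X' → . X] }

First, augment the grammar with X' → X
I₀ = CLOSURE({ [X' → . X] }):
  [X' → . X] has the dot before X: add [X → . B ,]
  [X → . B ,] has the dot before B: add [B → . B X], [B → . num , num], [B → . num B], [B → . num num], [B → . ,], [B → . num]
No further items can be added.

I₀ = { [B → . ,], [B → . B X], [B → . num , num], [B → . num B], [B → . num num], [B → . num], [X → . B ,], [X' → . X] }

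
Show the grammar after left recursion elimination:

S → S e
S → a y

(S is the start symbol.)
S → a y S'
S' → e S'
S' → ε

S is directly left-recursive. The standard transformation for
  A → A α₁ | ... | A α_m | β₁ | ... | β_n
is
  A  → β₁ A' | ... | β_n A'
  A' → α₁ A' | ... | α_m A' | ε

S → a y becomes S → a y S'
S → S e becomes S' → e S'
Add S' → ε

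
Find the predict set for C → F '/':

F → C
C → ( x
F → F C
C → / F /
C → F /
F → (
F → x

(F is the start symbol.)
{ '(', '/', 'x' }

PREDICT(C → F '/') = (FIRST(RHS) \ {ε}) ∪ (FOLLOW(C) if ε ∈ FIRST(RHS), i.e. RHS ⇒* ε)
FIRST(F) = { '(', '/', 'x' }
FIRST(F '/') = { '(', '/', 'x' }
ε ∉ FIRST(F '/'), so FOLLOW(C) is not added.
PREDICT(C → F '/') = { '(', '/', 'x' }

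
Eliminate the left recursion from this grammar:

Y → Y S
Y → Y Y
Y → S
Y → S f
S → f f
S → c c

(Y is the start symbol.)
Y → S Y'
Y → S f Y'
Y' → S Y'
Y' → Y Y'
Y' → ε
S → f f
S → c c

Y is directly left-recursive. The standard transformation for
  A → A α₁ | ... | A α_m | β₁ | ... | β_n
is
  A  → β₁ A' | ... | β_n A'
  A' → α₁ A' | ... | α_m A' | ε

Y → S becomes Y → S Y'
Y → S f becomes Y → S f Y'
Y → Y S becomes Y' → S Y'
Y → Y Y becomes Y' → Y Y'
Add Y' → ε

Productions for other non-terminals are unchanged:
  S → f f
  S → c c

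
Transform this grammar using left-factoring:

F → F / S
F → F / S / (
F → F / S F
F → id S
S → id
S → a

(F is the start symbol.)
Left-factoring transforms A → αβ₁ | αβ₂ into A → αA' and A' → β₁ | β₂
(α is the longest common prefix among the alternatives). Repeat until
no nonterminal has two alternatives with a common prefix.

Round 1: F has alternatives sharing prefix 'F / S'. Introduce F': F → F / S F'
  Add: F' → ε
  Add: F' → / (
  Add: F' → F

No remaining common prefixes — done.

Resulting grammar:
F → F / S F'
F' → ε
F' → / (
F' → F
F → id S
S → id
S → a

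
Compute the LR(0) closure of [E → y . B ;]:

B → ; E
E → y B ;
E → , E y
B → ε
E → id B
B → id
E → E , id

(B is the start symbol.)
{ [B → . ; E], [B → . id], [B → .], [E → y . B ;] }

Start with: [E → y . B ;]
  [E → y . B ;] has the dot before B: add [B → . ; E], [B → .], [B → . id]
No further items can be added.

CLOSURE = { [B → . ; E], [B → . id], [B → .], [E → y . B ;] }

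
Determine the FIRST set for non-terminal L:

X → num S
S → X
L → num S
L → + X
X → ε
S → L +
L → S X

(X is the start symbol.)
{ '+', 'num', ε }

To compute FIRST(L), examine every production with L on the left-hand side, reading each right-hand side left to right until a non-nullable symbol is reached.

FIRST sets of the other non-terminals involved (by the same procedure, iterated to a fixed point):
  FIRST(S) = { '+', 'num', ε }
  FIRST(X) = { 'num', ε }

From L → num S:
  - num is a terminal: add 'num' and stop
From L → + X:
  - '+' is a terminal: add '+' and stop
From L → S X:
  - S is a non-terminal: add FIRST(S) \ {ε} = { '+', 'num' }
    S is nullable, so continue to the next symbol
  - X is a non-terminal: add FIRST(X) \ {ε} = { 'num' }
    X is nullable and nothing follows, so the whole right-hand side can vanish: ε ∈ FIRST(L)

Collecting: FIRST(L) = { '+', 'num', ε }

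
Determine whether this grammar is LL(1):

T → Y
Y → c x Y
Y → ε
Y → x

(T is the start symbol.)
Yes, the grammar is LL(1).

A grammar is LL(1) if for each non-terminal N with multiple productions, the predict sets of those productions are pairwise disjoint, where PREDICT(N → α) = (FIRST(α) \ {ε}) ∪ (FOLLOW(N) if α ⇒* ε).

Relevant sets:
  FOLLOW(Y) = { $ }

For Y:
  PREDICT(Y → c x Y) = { 'c' }
  PREDICT(Y → ε) = { $ }
  PREDICT(Y → x) = { 'x' }
T has a single production, so nothing to check there.

All predict sets are disjoint. The grammar IS LL(1).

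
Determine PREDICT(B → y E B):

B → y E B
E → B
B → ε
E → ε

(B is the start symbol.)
PREDICT(B → y E B) = (FIRST(RHS) \ {ε}) ∪ (FOLLOW(B) if ε ∈ FIRST(RHS), i.e. RHS ⇒* ε)
FIRST(y E B) = { 'y' }
ε ∉ FIRST(y E B), so FOLLOW(B) is not added.
PREDICT(B → y E B) = { 'y' }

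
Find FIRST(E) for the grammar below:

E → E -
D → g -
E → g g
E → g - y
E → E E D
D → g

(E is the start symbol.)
To compute FIRST(E), examine every production with E on the left-hand side, reading each right-hand side left to right until a non-nullable symbol is reached.

From E → E -:
  - E is the symbol being defined: contributes nothing new
    E is not nullable, so stop
From E → g g:
  - g is a terminal: add 'g' and stop
From E → g - y:
  - g is a terminal: add 'g' and stop
From E → E E D:
  - E is the symbol being defined: contributes nothing new
    E is not nullable, so stop

Collecting: FIRST(E) = { 'g' }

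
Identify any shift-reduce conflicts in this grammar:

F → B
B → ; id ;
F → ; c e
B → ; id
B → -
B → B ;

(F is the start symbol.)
Yes — I3: [F → B .] vs [B → B . ;]; I7: [B → ; id .] vs [B → ; id . ;]

Augment with F' → F and build the canonical LR(0) collection (I0 = CLOSURE({[F' → . F]}), then GOTO on every symbol after a dot until no new states appear). It has 10 states:
  I0: { [B → . -], [B → . ; id ;], [B → . ; id], [B → . B ;], [F → . ; c e], [F → . B], [F' → . F] }  — shift
  I1: { [B → - .] }  — reduce
  I2: { [B → ; . id ;], [B → ; . id], [F → ; . c e] }  — shift
  I3: { [B → B . ;], [F → B .] }  — shift, reduce
  I4: { [F' → F .] }  — accept
  I5: { [B → B ; .] }  — reduce
  I6: { [F → ; c . e] }  — shift
  I7: { [B → ; id . ;], [B → ; id .] }  — shift, reduce
  I8: { [B → ; id ; .] }  — reduce
  I9: { [F → ; c e .] }  — reduce

I3 contains reduce item [F → B .] and shift item [B → B . ;] — shift-reduce conflict.
I7 contains reduce item [B → ; id .] and shift item [B → ; id . ;] — shift-reduce conflict.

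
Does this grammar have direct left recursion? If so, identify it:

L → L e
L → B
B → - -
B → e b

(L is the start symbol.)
Direct left recursion occurs when N → N α for some non-terminal N (the right-hand side begins with the left-hand side itself).

L → L e: LEFT RECURSIVE (starts with L)
L → B: starts with B
B → - -: starts with '-'
B → e b: starts with e

The grammar has direct left recursion on: L.

Answer: Yes, L is left-recursive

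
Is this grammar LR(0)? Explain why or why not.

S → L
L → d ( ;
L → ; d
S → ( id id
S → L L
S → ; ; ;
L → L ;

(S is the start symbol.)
Augment with S' → S and build the canonical LR(0) collection (I0 = CLOSURE({[S' → . S]}), then GOTO on every symbol after a dot until no new states appear). It has 16 states:
  I0: { [L → . ; d], [L → . L ;], [L → . d ( ;], [S → . ( id id], [S → . ; ; ;], [S → . L L], [S → . L], [S' → . S] }  — shift
  I1: { [S → ( . id id] }  — shift
  I2: { [L → ; . d], [S → ; . ; ;] }  — shift
  I3: { [L → . ; d], [L → . L ;], [L → . d ( ;], [L → L . ;], [S → L . L], [S → L .] }  — shift, reduce
  I4: { [S' → S .] }  — accept
  I5: { [L → d . ( ;] }  — shift
  I6: { [L → d ( . ;] }  — shift
  I7: { [L → d ( ; .] }  — reduce
  I8: { [L → ; . d], [L → L ; .] }  — shift, reduce
  I9: { [L → L . ;], [S → L L .] }  — shift, reduce
  I10: { [L → L ; .] }  — reduce
  I11: { [L → ; d .] }  — reduce
  I12: { [S → ; ; . ;] }  — shift
  I13: { [S → ; ; ; .] }  — reduce
  I14: { [S → ( id . id] }  — shift
  I15: { [S → ( id id .] }  — reduce

Conflict in state I3:
  Shift-reduce conflict between [S → L .] and [L → . ; d]
So the grammar is NOT LR(0).

Answer: No. Shift-reduce conflict between [S → L .] and [L → . ; d]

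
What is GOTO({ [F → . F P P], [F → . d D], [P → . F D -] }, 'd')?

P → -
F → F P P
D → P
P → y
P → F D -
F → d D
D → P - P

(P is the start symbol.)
GOTO(I, 'd') = CLOSURE({ [A → αX.β] : [A → α.Xβ] ∈ I, X = 'd' })

Items with dot before 'd', with the dot advanced:
  [F → . d D] → [F → d . D]
Closure of the advanced items:
  [F → d . D] has the dot before D: add [D → . P], [D → . P - P]
  [D → . P] has the dot before P: add [P → . -], [P → . y], [P → . F D -]
  [P → . F D -] has the dot before F: add [F → . F P P], [F → . d D]

GOTO = { [D → . P - P], [D → . P], [F → . F P P], [F → . d D], [F → d . D], [P → . -], [P → . F D -], [P → . y] }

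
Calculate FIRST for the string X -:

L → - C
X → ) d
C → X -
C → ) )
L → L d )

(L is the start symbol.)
{ ')' }

FIRST sets of the non-terminals involved (from the grammar, by fixed-point iteration):
  FIRST(X) = { ')' }

To compute FIRST(X -), process the symbols left to right:
Symbol X is a non-terminal. Add FIRST(X) \ {ε} = { ')' }
X is not nullable (ε ∉ FIRST(X)), so stop here.
FIRST(X -) = { ')' }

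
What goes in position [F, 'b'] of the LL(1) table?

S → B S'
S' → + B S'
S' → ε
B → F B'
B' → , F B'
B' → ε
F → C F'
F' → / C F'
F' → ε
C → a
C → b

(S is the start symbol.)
F → C F'

To find M[F, 'b'], we find productions for F where 'b' is in the predict set (PREDICT(N → α) = (FIRST(α) \ {ε}) ∪ (FOLLOW(N) if α ⇒* ε)).

Relevant sets:
  FIRST(C) = { 'a', 'b' }

F → C F': PREDICT = { 'a', 'b' }
  'b' is in predict set, so this production goes in M[F, 'b']

M[F, 'b'] = F → C F'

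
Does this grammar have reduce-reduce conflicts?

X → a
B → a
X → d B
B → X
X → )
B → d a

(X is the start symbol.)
Yes — I7: [B → a .] vs [X → a .]; I9: [B → a .] vs [B → d a .]

A reduce-reduce conflict occurs when an LR(0) state has two complete items [A → α .] and [B → β .] — both call for a reduction, and with no lookahead the parser cannot choose between them.

Augment with X' → X and build the canonical LR(0) collection (I0 = CLOSURE({[X' → . X]}), then GOTO on every symbol after a dot until no new states appear). It has 10 states:
  I0: { [X → . )], [X → . a], [X → . d B], [X' → . X] }  — shift
  I1: { [X → ) .] }  — reduce
  I2: { [X' → X .] }  — accept
  I3: { [X → a .] }  — reduce
  I4: { [B → . X], [B → . a], [B → . d a], [X → . )], [X → . a], [X → . d B], [X → d . B] }  — shift
  I5: { [X → d B .] }  — reduce
  I6: { [B → X .] }  — reduce
  I7: { [B → a .], [X → a .] }  — 2 reduces
  I8: { [B → . X], [B → . a], [B → . d a], [B → d . a], [X → . )], [X → . a], [X → . d B], [X → d . B] }  — shift
  I9: { [B → a .], [B → d a .], [X → a .] }  — 3 reduces

I7 contains complete items [B → a .], [X → a .] — reduce-reduce conflict.
I9 contains complete items [B → a .], [B → d a .], [X → a .] — reduce-reduce conflict.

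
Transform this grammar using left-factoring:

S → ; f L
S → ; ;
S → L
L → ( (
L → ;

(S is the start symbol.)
S → ; S'
S' → f L
S' → ;
S → L
L → ( (
L → ;

Left-factoring transforms A → αβ₁ | αβ₂ into A → αA' and A' → β₁ | β₂
(α is the longest common prefix among the alternatives). Repeat until
no nonterminal has two alternatives with a common prefix.

Round 1: S has alternatives sharing prefix ';'. Introduce S': S → ; S'
  Add: S' → f L
  Add: S' → ;

No remaining common prefixes — done.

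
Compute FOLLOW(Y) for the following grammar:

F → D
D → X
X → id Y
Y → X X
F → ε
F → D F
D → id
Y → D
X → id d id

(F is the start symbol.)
{ $, 'id' }

To compute FOLLOW(Y), find every occurrence of Y on a right-hand side N → α Y β: add FIRST(β) \ {ε}, and if β is empty or nullable also add FOLLOW(N). Iterate to a fixed point.

In X → id Y: Y is at the end, add FOLLOW(X)

The FOLLOW sets referred to above (computed the same way, to a fixed point):
  FOLLOW(X) = { $, 'id' }

Taking the union: FOLLOW(Y) = { $, 'id' }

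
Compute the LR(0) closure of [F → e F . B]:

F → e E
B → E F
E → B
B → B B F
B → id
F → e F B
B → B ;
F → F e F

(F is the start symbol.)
Start with: [F → e F . B]
  [F → e F . B] has the dot before B: add [B → . E F], [B → . B B F], [B → . id], [B → . B ;]
  [B → . E F] has the dot before E: add [E → . B]
No further items can be added.

CLOSURE = { [B → . B ;], [B → . B B F], [B → . E F], [B → . id], [E → . B], [F → e F . B] }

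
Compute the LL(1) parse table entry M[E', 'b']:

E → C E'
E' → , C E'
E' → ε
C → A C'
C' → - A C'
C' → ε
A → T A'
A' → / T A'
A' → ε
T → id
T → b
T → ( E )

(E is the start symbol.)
Empty (error entry)

To find M[E', 'b'], we find productions for E' where 'b' is in the predict set (PREDICT(N → α) = (FIRST(α) \ {ε}) ∪ (FOLLOW(N) if α ⇒* ε)).

Relevant sets:
  FOLLOW(E') = { $, ')' }

E' → , C E': PREDICT = { ',' }
E' → ε: PREDICT = { $, ')' }

M[E', 'b'] is empty (no production applies)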